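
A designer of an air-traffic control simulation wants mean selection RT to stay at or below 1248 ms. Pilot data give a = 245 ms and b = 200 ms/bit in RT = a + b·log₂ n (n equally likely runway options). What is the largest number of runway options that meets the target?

Set 245 + 200·log₂ n ≤ 1248 → log₂ n ≤ (1248 − 245)/200 = 5.0150.
So n ≤ 2^5.0150 = 32.334; the largest integer n is 32.

32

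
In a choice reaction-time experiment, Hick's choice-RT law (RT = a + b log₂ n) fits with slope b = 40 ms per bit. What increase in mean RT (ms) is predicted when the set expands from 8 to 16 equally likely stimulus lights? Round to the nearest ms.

Only the slope matters, since a is common to both: ΔRT = b·log₂(n₂/n₁).
log₂(16) − log₂(8) = log₂(16/8) = log₂(2) = 1.
ΔRT = 40 × 1.0000 = 40.000 ms.

40 ms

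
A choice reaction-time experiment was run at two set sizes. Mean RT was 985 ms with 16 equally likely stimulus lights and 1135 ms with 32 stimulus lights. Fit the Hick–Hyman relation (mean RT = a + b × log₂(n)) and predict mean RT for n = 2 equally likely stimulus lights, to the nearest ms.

535 ms

Fit slope and intercept:
  b = (1135 − 985) / (log₂ 32 − log₂ 16) = 150 / (5 − 4) = 150 ms/bit
  a = 985 − 150 × 4 = 385 ms
Then RT(2) = 385 + 150 × log₂ 2 = 385 + 150 × 1 ≈ 535.000 ms.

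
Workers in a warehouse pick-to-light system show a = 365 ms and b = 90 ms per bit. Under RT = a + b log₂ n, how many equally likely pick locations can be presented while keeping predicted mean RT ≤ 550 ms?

Set 365 + 90·log₂ n ≤ 550 → log₂ n ≤ (550 − 365)/90 = 2.0556.
So n ≤ 2^2.0556 = 4.157; the largest integer n is 4.

4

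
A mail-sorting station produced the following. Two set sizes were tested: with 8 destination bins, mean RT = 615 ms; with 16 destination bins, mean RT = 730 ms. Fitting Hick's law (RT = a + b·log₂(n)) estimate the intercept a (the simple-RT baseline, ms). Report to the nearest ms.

270 ms

The slope on a log₂ axis is (730 − 615) / (4 − 3) = 115 ms/bit.
a = RT₁ − b·log₂ n₁ = 615 − 115 × 3 = 270.000 ms.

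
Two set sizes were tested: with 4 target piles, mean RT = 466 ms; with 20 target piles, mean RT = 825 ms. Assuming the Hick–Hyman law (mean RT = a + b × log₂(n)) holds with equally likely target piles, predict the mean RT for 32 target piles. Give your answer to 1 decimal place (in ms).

929.8 ms

Solve the two-equation system in a and b:
  b = (825 − 466) / (log₂ 20 − log₂ 4) = 359 / (4.3219 − 2) = 154.613 ms/bit
  a = 466 − 154.613 × 2 = 156.774 ms
Then RT(32) = 156.774 + 154.613 × log₂ 32 = 156.774 + 154.613 × 5 ≈ 929.839 ms.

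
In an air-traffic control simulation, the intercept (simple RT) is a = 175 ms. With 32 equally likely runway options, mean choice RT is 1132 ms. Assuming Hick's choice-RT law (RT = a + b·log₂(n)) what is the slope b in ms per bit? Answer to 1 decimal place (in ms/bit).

191.4 ms/bit

32 alternatives carry log₂ 32 = 5 bits; the choice cost is 1132 − 175 = 957 ms, so b = 957/5 = 191.400 ms/bit.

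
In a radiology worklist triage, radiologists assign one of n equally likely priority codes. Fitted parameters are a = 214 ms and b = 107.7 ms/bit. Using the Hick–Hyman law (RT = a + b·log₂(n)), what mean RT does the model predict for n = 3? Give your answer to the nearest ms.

385 ms

log₂(3) = 1.5850 bits, so RT = 214 + 107.7 × 1.5850 ≈ 384.700 ms.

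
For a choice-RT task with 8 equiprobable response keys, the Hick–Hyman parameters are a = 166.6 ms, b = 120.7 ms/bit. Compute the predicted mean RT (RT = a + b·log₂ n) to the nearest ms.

log₂(8) = 3 bits, so RT = 166.6 + 120.7 × 3 ≈ 528.700 ms.

529 ms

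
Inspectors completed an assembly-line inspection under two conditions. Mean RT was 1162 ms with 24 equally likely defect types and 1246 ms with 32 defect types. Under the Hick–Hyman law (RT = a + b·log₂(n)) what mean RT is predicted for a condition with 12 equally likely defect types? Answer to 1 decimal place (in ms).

RT is linear in log₂ n, so two points fix the line:
  b = (1246 − 1162) / (log₂ 32 − log₂ 24) = 84 / (5 − 4.5850) = 202.391 ms/bit
  a = 1162 − 202.391 × 4.5850 = 234.043 ms
Then RT(12) = 234.043 + 202.391 × log₂ 12 = 234.043 + 202.391 × 3.5850 ≈ 959.609 ms.

959.6 ms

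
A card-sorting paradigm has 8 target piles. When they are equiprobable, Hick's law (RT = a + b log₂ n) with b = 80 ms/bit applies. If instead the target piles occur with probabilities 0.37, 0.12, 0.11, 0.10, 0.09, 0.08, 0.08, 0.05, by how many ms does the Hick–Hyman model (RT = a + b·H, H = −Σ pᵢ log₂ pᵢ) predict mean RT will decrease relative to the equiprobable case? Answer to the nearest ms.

Equiprobable entropy H₀ = log₂ 8 = 3.0000 bits.
Skewed entropy H = −Σ pᵢ log₂ pᵢ = 2.6920 bits.
ΔRT = b·(H₀ − H) = 80 × 0.3080 = 24.64 ms.

25 ms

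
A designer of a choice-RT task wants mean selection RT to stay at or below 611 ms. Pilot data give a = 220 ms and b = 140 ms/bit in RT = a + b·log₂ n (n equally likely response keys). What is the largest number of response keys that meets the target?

Information budget: (611 − 220)/140 = 2.7929 bits, so n ≤ 2^2.7929 = 6.930 → at most 6.

6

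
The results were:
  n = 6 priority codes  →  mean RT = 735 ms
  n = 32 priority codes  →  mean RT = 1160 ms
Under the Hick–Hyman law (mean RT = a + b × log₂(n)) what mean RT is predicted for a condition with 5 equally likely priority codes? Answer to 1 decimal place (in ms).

RT is linear in log₂ n, so two points fix the line:
  b = (1160 − 735) / (log₂ 32 − log₂ 6) = 425 / (5 − 2.5850) = 175.981 ms/bit
  a = 735 − 175.981 × 2.5850 = 280.096 ms
Then RT(5) = 280.096 + 175.981 × log₂ 5 = 280.096 + 175.981 × 2.3219 ≈ 688.711 ms.

688.7 ms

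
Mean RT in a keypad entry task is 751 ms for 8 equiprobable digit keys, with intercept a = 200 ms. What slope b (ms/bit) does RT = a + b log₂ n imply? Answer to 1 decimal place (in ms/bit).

183.7 ms/bit

log₂(8) = 3 bits.
b = (RT − a)/log₂ n = (751 − 200) / 3 = 183.667 ms/bit.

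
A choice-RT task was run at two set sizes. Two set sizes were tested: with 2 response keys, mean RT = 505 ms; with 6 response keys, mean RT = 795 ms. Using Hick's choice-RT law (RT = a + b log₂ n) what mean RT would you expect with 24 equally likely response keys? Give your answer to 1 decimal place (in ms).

With log₂ n on the abscissa the relation is linear; from the two conditions:
  b = (795 − 505) / (log₂ 6 − log₂ 2) = 290 / (2.5850 − 1) = 182.970 ms/bit
  a = 505 − 182.970 × 1 = 322.030 ms
Then RT(24) = 322.030 + 182.970 × log₂ 24 = 322.030 + 182.970 × 4.5850 ≈ 1160.939 ms.

1160.9 ms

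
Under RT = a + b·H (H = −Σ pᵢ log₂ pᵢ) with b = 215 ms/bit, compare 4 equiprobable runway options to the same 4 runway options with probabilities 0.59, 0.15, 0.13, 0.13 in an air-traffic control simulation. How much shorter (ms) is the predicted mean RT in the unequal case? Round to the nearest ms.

The RT saving is b·ΔH. Equiprobable H₀ = log₂(4) = 2.0000 bits; with the given probabilities H = 1.6249 bits.
b·(H₀ − H) = 215 × (2.0000 − 1.6249) = 80.64 ms.

81 ms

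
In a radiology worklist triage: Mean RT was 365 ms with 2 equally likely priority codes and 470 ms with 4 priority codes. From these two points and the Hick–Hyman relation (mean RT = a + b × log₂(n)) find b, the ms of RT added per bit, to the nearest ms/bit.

The slope on a log₂ axis is (470 − 365) / (2 − 1) = 105 ms/bit.

105 ms/bit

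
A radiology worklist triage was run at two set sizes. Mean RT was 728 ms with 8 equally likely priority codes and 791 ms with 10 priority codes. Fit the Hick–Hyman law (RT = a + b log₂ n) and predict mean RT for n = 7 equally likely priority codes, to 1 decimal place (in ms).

Solve the two-equation system in a and b:
  b = (791 − 728) / (log₂ 10 − log₂ 8) = 63 / (3.3219 − 3) = 195.696 ms/bit
  a = 728 − 195.696 × 3 = 140.912 ms
Then RT(7) = 140.912 + 195.696 × log₂ 7 = 140.912 + 195.696 × 2.8074 ≈ 690.300 ms.

690.3 ms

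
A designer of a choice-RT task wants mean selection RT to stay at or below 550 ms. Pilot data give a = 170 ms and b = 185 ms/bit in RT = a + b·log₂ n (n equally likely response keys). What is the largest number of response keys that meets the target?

Set 170 + 185·log₂ n ≤ 550 → log₂ n ≤ (550 − 170)/185 = 2.0541.
So n ≤ 2^2.0541 = 4.153; the largest integer n is 4.

4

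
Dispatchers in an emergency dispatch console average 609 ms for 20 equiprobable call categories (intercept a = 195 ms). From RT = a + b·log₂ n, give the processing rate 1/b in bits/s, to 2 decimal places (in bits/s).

10.44 bits/s

Choice component = 609 − 195 = 414 ms over log₂(20) = 4.3219 bits.
b = 414 / 4.3219 = 95.791 ms/bit, so 1/b = 10.439 bits/s.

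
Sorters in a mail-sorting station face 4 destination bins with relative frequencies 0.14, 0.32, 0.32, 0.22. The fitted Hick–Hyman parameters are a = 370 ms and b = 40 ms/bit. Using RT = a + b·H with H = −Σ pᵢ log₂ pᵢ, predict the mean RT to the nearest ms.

447 ms

Entropy contributions −pᵢ log₂ pᵢ: 0.3971, 0.5260, 0.5260, 0.4806; sum H = 1.9298 bits.
RT = a + bH = 370 + 40·1.9298 = 447.19 ms.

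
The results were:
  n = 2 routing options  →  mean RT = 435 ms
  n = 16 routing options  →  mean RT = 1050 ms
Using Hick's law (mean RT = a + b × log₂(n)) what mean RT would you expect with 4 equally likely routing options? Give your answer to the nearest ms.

Solve the two-equation system in a and b:
  b = (1050 − 435) / (log₂ 16 − log₂ 2) = 615 / (4 − 1) = 205 ms/bit
  a = 435 − 205 × 1 = 230 ms
Then RT(4) = 230 + 205 × log₂ 4 = 230 + 205 × 2 ≈ 640.000 ms.

640 ms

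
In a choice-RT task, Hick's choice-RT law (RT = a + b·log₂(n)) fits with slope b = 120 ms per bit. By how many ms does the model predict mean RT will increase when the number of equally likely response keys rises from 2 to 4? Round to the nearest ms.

120 ms

ΔRT = (a + b log₂ n₂) − (a + b log₂ n₁) = b·(log₂ n₂ − log₂ n₁).
log₂(4) − log₂(2) = log₂(4/2) = log₂(2) = 1.
ΔRT = 120 × 1.0000 = 120.000 ms.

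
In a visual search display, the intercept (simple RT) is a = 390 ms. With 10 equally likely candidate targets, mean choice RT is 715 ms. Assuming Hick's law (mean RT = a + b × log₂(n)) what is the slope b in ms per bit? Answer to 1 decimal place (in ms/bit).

97.8 ms/bit

b = (715 − 390) / log₂(10) = 325 / 3.3219 = 97.835 ms/bit.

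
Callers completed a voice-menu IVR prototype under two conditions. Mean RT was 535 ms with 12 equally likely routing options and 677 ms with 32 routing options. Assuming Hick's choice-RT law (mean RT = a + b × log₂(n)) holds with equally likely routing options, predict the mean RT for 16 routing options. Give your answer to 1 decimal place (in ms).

Solve the two-equation system in a and b:
  b = (677 − 535) / (log₂ 32 − log₂ 12) = 142 / (5 − 3.5850) = 100.351 ms/bit
  a = 535 − 100.351 × 3.5850 = 175.247 ms
Then RT(16) = 175.247 + 100.351 × log₂ 16 = 175.247 + 100.351 × 4 ≈ 576.649 ms.

576.6 ms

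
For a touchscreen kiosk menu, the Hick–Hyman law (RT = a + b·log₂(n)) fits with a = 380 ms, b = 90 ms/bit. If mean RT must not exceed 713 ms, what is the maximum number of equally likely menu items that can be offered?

12

Information budget: (713 − 380)/90 = 3.7000 bits, so n ≤ 2^3.7000 = 12.996 → at most 12.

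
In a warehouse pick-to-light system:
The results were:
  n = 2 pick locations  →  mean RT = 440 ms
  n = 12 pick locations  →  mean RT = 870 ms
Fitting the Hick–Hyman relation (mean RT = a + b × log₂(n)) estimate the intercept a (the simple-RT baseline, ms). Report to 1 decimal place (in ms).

273.7 ms

The slope on a log₂ axis is (870 − 440) / (3.5850 − 1) = 166.347 ms/bit.
Intercept: a = 440 − 166.347·log₂(2) = 273.653 ms.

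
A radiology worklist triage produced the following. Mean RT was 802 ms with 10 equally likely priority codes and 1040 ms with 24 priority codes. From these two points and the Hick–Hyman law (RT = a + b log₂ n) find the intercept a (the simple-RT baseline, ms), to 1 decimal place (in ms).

176.0 ms

The slope on a log₂ axis is (1040 − 802) / (4.5850 − 3.3219) = 188.435 ms/bit.
a = RT₁ − b·log₂ n₁ = 802 − 188.435 × 3.3219 = 176.032 ms.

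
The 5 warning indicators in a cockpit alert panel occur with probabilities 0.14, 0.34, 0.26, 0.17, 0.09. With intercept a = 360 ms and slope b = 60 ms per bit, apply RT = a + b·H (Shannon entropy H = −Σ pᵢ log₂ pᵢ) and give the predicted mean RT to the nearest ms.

491 ms

H = 0.14·log₂(1/0.14) + 0.34·log₂(1/0.34) + 0.26·log₂(1/0.26) + 0.17·log₂(1/0.17) + 0.09·log₂(1/0.09) = 2.1788 bits.
RT = 360 + 60 × 2.1788 = 490.73 ms.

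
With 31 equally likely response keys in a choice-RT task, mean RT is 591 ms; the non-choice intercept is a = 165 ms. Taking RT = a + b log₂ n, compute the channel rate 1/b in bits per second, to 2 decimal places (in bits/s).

11.63 bits/s

b = (591 − 165)/log₂ 31 = 426/4.9542 = 85.988 ms per bit = 0.08599 s/bit; the reciprocal is 11.630 bits/s.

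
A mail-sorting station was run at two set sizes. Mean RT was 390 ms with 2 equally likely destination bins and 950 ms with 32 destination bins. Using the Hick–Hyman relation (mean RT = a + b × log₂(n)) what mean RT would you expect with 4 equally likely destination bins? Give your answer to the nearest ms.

RT is linear in log₂ n, so two points fix the line:
  b = (950 − 390) / (log₂ 32 − log₂ 2) = 560 / (5 − 1) = 140 ms/bit
  a = 390 − 140 × 1 = 250 ms
Then RT(4) = 250 + 140 × log₂ 4 = 250 + 140 × 2 ≈ 530.000 ms.

530 ms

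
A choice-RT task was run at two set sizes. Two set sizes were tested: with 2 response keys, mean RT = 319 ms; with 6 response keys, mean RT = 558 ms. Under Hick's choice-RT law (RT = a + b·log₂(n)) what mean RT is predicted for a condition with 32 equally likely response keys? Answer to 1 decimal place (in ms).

922.2 ms

Solve the two-equation system in a and b:
  b = (558 − 319) / (log₂ 6 − log₂ 2) = 239 / (2.5850 − 1) = 150.792 ms/bit
  a = 319 − 150.792 × 1 = 168.208 ms
Then RT(32) = 168.208 + 150.792 × log₂ 32 = 168.208 + 150.792 × 5 ≈ 922.169 ms.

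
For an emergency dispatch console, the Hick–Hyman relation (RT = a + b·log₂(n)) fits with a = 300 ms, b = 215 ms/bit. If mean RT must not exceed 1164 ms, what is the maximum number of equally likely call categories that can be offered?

Set 300 + 215·log₂ n ≤ 1164 → log₂ n ≤ (1164 − 300)/215 = 4.0186.
So n ≤ 2^4.0186 = 16.208; the largest integer n is 16.

16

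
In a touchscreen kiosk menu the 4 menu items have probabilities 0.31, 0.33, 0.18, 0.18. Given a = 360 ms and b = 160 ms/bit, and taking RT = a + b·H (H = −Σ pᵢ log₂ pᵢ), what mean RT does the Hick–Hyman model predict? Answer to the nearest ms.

671 ms

Entropy contributions −pᵢ log₂ pᵢ: 0.5238, 0.5278, 0.4453, 0.4453; sum H = 1.9422 bits.
RT = a + bH = 360 + 160·1.9422 = 670.76 ms.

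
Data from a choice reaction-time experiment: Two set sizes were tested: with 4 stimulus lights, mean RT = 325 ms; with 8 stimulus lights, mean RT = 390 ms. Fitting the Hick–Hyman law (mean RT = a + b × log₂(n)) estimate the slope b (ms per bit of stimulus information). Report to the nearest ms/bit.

Slope: b = (390 − 325) / (log₂ 8 − log₂ 4) = 65/1.0000 = 65 ms/bit.

65 ms/bit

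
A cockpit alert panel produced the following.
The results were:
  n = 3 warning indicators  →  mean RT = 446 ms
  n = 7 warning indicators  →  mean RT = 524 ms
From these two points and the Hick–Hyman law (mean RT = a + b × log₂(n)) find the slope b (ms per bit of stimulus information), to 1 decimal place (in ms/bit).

The slope on a log₂ axis is (524 − 446) / (2.8074 − 1.5850) = 63.809 ms/bit.

63.8 ms/bit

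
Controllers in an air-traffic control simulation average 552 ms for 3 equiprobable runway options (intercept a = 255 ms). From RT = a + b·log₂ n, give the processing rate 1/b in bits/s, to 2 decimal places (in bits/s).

Choice component = 552 − 255 = 297 ms over log₂(3) = 1.5850 bits.
b = 297 / 1.5850 = 187.386 ms/bit, so 1/b = 5.337 bits/s.

5.34 bits/s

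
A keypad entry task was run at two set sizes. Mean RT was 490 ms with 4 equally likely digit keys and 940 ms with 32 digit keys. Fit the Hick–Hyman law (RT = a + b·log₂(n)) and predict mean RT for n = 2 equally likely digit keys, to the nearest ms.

RT is linear in log₂ n, so two points fix the line:
  b = (940 − 490) / (log₂ 32 − log₂ 4) = 450 / (5 − 2) = 150 ms/bit
  a = 490 − 150 × 2 = 190 ms
Then RT(2) = 190 + 150 × log₂ 2 = 190 + 150 × 1 ≈ 340.000 ms.

340 ms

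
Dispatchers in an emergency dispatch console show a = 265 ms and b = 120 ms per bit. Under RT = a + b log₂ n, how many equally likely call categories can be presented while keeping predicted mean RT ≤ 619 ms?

Information budget: (619 − 265)/120 = 2.9500 bits, so n ≤ 2^2.9500 = 7.727 → at most 7.

7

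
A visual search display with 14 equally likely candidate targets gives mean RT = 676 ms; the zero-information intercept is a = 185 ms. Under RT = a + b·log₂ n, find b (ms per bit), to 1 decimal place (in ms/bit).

log₂(14) = 3.8074 bits.
b = (RT − a)/log₂ n = (676 − 185) / 3.8074 = 128.961 ms/bit.

129.0 ms/bit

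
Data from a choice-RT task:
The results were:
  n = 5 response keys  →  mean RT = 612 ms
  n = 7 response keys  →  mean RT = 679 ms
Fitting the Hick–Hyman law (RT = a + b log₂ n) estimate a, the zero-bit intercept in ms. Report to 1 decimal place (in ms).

The slope on a log₂ axis is (679 − 612) / (2.8074 − 2.3219) = 138.023 ms/bit.
a = RT₁ − b·log₂ n₁ = 612 − 138.023 × 2.3219 = 291.521 ms.

291.5 ms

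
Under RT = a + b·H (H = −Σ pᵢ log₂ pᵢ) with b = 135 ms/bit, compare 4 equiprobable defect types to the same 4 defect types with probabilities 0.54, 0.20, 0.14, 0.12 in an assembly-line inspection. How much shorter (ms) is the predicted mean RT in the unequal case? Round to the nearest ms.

39 ms

The RT saving is b·ΔH. Equiprobable H₀ = log₂(4) = 2.0000 bits; with the given probabilities H = 1.7086 bits.
b·(H₀ − H) = 135 × (2.0000 − 1.7086) = 39.34 ms.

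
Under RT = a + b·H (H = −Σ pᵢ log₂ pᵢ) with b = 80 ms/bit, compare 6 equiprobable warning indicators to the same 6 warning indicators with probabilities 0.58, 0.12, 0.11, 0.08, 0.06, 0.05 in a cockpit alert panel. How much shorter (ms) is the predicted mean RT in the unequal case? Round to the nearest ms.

53 ms

Equiprobable entropy H₀ = log₂ 6 = 2.5850 bits.
Skewed entropy H = −Σ pᵢ log₂ pᵢ = 1.9243 bits.
ΔRT = b·(H₀ − H) = 80 × 0.6607 = 52.85 ms.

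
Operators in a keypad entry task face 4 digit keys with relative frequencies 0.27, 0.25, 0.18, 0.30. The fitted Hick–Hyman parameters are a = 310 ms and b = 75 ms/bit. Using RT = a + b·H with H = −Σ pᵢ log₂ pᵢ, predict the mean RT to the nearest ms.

458 ms

Entropy contributions −pᵢ log₂ pᵢ: 0.5100, 0.5000, 0.4453, 0.5211; sum H = 1.9764 bits.
RT = a + bH = 310 + 75·1.9764 = 458.23 ms.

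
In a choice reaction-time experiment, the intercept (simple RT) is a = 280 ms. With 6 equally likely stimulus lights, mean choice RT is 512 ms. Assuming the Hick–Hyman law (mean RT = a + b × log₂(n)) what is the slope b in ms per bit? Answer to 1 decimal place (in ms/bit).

b = (512 − 280) / log₂(6) = 232 / 2.5850 = 89.750 ms/bit.

89.7 ms/bit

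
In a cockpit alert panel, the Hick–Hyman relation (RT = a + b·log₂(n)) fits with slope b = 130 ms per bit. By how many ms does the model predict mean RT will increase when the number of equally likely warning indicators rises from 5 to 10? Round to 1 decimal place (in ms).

130.0 ms

Only the slope matters, since a is common to both: ΔRT = b·log₂(n₂/n₁).
log₂(10) − log₂(5) = log₂(10/5) = log₂(2) = 1.
ΔRT = 130 × 1.0000 = 130.000 ms.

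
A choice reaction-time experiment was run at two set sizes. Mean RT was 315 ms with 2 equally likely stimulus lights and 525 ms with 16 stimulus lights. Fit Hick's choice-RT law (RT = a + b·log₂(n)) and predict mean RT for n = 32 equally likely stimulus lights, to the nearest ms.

595 ms

Fit slope and intercept:
  b = (525 − 315) / (log₂ 16 − log₂ 2) = 210 / (4 − 1) = 70 ms/bit
  a = 315 − 70 × 1 = 245 ms
Then RT(32) = 245 + 70 × log₂ 32 = 245 + 70 × 5 ≈ 595.000 ms.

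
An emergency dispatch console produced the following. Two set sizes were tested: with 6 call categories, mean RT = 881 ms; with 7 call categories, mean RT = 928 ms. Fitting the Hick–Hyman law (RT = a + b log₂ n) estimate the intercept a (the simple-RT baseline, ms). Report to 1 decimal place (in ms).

Slope: b = (928 − 881) / (log₂ 7 − log₂ 6) = 47/0.2224 = 211.338 ms/bit.
a = RT₁ − b·log₂ n₁ = 881 − 211.338 × 2.5850 = 334.699 ms.

334.7 ms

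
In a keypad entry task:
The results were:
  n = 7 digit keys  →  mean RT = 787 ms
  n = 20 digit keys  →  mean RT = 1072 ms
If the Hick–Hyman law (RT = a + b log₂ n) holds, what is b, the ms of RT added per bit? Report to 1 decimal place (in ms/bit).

188.2 ms/bit

Slope: b = (1072 − 787) / (log₂ 20 − log₂ 7) = 285/1.5146 = 188.172 ms/bit.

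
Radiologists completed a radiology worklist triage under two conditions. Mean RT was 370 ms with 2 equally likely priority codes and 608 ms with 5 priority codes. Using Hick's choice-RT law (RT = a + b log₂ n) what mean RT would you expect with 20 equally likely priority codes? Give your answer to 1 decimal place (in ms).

Solve the two-equation system in a and b:
  b = (608 − 370) / (log₂ 5 − log₂ 2) = 238 / (2.3219 − 1) = 180.040 ms/bit
  a = 370 − 180.040 × 1 = 189.960 ms
Then RT(20) = 189.960 + 180.040 × log₂ 20 = 189.960 + 180.040 × 4.3219 ≈ 968.080 ms.

968.1 ms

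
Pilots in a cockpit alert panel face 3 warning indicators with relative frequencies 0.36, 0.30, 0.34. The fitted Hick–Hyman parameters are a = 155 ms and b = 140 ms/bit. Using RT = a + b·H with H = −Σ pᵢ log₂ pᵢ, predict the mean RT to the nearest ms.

376 ms

Entropy contributions −pᵢ log₂ pᵢ: 0.5306, 0.5211, 0.5292; sum H = 1.5809 bits.
RT = a + bH = 155 + 140·1.5809 = 376.32 ms.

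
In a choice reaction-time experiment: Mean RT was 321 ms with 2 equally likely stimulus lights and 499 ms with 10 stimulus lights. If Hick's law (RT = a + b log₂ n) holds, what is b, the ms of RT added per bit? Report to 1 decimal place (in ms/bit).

76.7 ms/bit

b = (RT₂ − RT₁)/(log₂ n₂ − log₂ n₁) = (499 − 321)/(3.3219 − 1) = 76.660 ms/bit.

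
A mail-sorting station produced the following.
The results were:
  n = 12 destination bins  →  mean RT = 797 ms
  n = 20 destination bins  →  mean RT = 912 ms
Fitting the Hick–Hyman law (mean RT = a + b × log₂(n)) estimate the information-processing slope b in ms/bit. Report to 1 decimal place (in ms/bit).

b = (RT₂ − RT₁)/(log₂ n₂ − log₂ n₁) = (912 − 797)/(4.3219 − 3.5850) = 156.045 ms/bit.

156.0 ms/bit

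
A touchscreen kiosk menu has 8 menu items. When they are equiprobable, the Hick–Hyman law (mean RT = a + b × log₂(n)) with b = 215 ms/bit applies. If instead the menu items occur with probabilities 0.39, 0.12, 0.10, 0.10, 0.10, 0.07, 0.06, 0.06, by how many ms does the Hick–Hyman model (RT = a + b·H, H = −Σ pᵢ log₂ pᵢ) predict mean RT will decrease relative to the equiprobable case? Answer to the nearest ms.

Equiprobable entropy H₀ = log₂ 8 = 3.0000 bits.
Skewed entropy H = −Σ pᵢ log₂ pᵢ = 2.6491 bits.
ΔRT = b·(H₀ − H) = 215 × 0.3509 = 75.45 ms.

75 ms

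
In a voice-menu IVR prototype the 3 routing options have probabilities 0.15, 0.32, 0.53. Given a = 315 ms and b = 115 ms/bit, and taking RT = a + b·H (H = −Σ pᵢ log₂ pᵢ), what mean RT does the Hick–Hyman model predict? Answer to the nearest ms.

H = 0.15·log₂(1/0.15) + 0.32·log₂(1/0.32) + 0.53·log₂(1/0.53) = 1.4220 bits.
RT = 315 + 115 × 1.4220 = 478.53 ms.

479 ms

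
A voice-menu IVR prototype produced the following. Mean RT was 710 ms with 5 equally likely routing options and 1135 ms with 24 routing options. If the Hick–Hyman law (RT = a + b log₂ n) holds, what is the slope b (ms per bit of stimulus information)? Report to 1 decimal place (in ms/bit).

The slope on a log₂ axis is (1135 − 710) / (4.5850 − 2.3219) = 187.801 ms/bit.

187.8 ms/bit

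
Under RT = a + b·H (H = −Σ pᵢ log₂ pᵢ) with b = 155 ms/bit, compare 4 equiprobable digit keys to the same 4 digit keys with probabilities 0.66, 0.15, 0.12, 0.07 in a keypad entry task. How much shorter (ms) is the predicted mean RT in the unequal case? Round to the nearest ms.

87 ms

The RT saving is b·ΔH. Equiprobable H₀ = log₂(4) = 2.0000 bits; with the given probabilities H = 1.4418 bits.
b·(H₀ − H) = 155 × (2.0000 − 1.4418) = 86.52 ms.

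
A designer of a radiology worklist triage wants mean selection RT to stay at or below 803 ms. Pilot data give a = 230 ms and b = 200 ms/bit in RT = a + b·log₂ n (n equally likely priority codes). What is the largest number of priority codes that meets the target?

7

Information budget: (803 − 230)/200 = 2.8650 bits, so n ≤ 2^2.8650 = 7.285 → at most 7.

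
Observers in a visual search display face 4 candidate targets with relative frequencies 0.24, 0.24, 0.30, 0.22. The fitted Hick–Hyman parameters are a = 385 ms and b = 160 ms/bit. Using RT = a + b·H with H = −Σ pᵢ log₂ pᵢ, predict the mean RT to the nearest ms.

H = 0.24·log₂(1/0.24) + 0.24·log₂(1/0.24) + 0.30·log₂(1/0.30) + 0.22·log₂(1/0.22) = 1.9899 bits.
RT = 385 + 160 × 1.9899 = 703.39 ms.

703 ms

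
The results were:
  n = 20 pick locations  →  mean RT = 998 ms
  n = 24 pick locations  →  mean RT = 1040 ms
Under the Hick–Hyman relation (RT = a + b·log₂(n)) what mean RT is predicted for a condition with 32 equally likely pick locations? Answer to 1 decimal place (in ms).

1106.3 ms

RT is linear in log₂ n, so two points fix the line:
  b = (1040 − 998) / (log₂ 24 − log₂ 20) = 42 / (4.5850 − 4.3219) = 159.675 ms/bit
  a = 998 − 159.675 × 4.3219 = 307.896 ms
Then RT(32) = 307.896 + 159.675 × log₂ 32 = 307.896 + 159.675 × 5 ≈ 1106.271 ms.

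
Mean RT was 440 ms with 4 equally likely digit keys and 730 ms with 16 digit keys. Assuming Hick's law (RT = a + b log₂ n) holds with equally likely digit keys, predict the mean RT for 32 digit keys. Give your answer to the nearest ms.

875 ms

RT is linear in log₂ n, so two points fix the line:
  b = (730 − 440) / (log₂ 16 − log₂ 4) = 290 / (4 − 2) = 145 ms/bit
  a = 440 − 145 × 2 = 150 ms
Then RT(32) = 150 + 145 × log₂ 32 = 150 + 145 × 5 ≈ 875.000 ms.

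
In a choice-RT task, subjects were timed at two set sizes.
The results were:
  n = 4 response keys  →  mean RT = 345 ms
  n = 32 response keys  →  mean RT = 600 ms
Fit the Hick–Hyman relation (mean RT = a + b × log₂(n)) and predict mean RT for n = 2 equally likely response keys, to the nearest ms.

With log₂ n on the abscissa the relation is linear; from the two conditions:
  b = (600 − 345) / (log₂ 32 − log₂ 4) = 255 / (5 − 2) = 85 ms/bit
  a = 345 − 85 × 2 = 175 ms
Then RT(2) = 175 + 85 × log₂ 2 = 175 + 85 × 1 ≈ 260.000 ms.

260 ms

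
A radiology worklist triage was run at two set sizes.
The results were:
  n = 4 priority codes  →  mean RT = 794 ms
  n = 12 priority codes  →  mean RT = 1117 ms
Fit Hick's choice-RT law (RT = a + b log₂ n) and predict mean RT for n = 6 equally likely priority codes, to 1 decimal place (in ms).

913.2 ms

Fit slope and intercept:
  b = (1117 − 794) / (log₂ 12 − log₂ 4) = 323 / (3.5850 − 2) = 203.790 ms/bit
  a = 794 − 203.790 × 2 = 386.419 ms
Then RT(6) = 386.419 + 203.790 × log₂ 6 = 386.419 + 203.790 × 2.5850 ≈ 913.210 ms.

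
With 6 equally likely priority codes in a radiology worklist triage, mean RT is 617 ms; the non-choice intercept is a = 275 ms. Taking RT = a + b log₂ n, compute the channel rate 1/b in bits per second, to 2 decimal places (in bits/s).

7.56 bits/s

Choice component = 617 − 275 = 342 ms over log₂(6) = 2.5850 bits.
b = 342 / 2.5850 = 132.304 ms/bit, so 1/b = 7.558 bits/s.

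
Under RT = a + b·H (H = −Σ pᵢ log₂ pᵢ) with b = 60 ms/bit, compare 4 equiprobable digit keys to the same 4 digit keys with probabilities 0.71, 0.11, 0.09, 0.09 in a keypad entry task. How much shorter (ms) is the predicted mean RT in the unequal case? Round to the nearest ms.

40 ms

The RT saving is b·ΔH. Equiprobable H₀ = log₂(4) = 2.0000 bits; with the given probabilities H = 1.3264 bits.
b·(H₀ − H) = 60 × (2.0000 − 1.3264) = 40.42 ms.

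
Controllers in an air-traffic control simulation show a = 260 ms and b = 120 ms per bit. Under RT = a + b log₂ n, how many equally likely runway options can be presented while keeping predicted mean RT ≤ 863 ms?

Information budget: (863 − 260)/120 = 5.0250 bits, so n ≤ 2^5.0250 = 32.559 → at most 32.

32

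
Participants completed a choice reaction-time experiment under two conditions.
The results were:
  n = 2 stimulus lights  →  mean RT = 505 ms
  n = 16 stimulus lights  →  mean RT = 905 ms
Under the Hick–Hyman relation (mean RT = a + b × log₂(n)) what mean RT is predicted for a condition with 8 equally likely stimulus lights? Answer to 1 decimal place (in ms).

Solve the two-equation system in a and b:
  b = (905 − 505) / (log₂ 16 − log₂ 2) = 400 / (4 − 1) = 133.333 ms/bit
  a = 505 − 133.333 × 1 = 371.667 ms
Then RT(8) = 371.667 + 133.333 × log₂ 8 = 371.667 + 133.333 × 3 ≈ 771.667 ms.

771.7 ms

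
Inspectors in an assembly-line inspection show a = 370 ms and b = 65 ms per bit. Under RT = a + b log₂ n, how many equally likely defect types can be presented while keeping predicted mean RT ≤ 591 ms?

10

Set 370 + 65·log₂ n ≤ 591 → log₂ n ≤ (591 − 370)/65 = 3.4000.
So n ≤ 2^3.4000 = 10.556; the largest integer n is 10.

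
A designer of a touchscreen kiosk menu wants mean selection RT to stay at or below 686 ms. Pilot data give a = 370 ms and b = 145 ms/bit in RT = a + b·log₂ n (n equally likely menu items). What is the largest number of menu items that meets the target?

4

Set 370 + 145·log₂ n ≤ 686 → log₂ n ≤ (686 − 370)/145 = 2.1793.
So n ≤ 2^2.1793 = 4.529; the largest integer n is 4.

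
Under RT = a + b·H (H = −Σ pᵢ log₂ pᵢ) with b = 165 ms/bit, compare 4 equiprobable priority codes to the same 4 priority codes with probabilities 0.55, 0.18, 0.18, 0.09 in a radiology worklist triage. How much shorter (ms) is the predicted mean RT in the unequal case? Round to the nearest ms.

The RT saving is b·ΔH. Equiprobable H₀ = log₂(4) = 2.0000 bits; with the given probabilities H = 1.6776 bits.
b·(H₀ − H) = 165 × (2.0000 − 1.6776) = 53.19 ms.

53 ms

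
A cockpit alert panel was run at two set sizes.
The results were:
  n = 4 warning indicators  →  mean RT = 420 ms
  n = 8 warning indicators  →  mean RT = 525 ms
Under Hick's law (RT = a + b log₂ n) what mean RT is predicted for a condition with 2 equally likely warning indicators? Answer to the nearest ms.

With log₂ n on the abscissa the relation is linear; from the two conditions:
  b = (525 − 420) / (log₂ 8 − log₂ 4) = 105 / (3 − 2) = 105 ms/bit
  a = 420 − 105 × 2 = 210 ms
Then RT(2) = 210 + 105 × log₂ 2 = 210 + 105 × 1 ≈ 315.000 ms.

315 ms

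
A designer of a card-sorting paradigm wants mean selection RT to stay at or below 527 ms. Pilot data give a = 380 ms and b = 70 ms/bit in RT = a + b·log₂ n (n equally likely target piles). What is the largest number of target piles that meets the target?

Set 380 + 70·log₂ n ≤ 527 → log₂ n ≤ (527 − 380)/70 = 2.1000.
So n ≤ 2^2.1000 = 4.287; the largest integer n is 4.

4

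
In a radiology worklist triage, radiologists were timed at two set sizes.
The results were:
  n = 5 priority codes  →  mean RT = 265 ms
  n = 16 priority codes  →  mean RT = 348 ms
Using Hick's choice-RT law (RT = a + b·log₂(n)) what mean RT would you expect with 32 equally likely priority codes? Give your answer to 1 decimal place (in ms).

397.5 ms

RT is linear in log₂ n, so two points fix the line:
  b = (348 − 265) / (log₂ 16 − log₂ 5) = 83 / (4 − 2.3219) = 49.462 ms/bit
  a = 265 − 49.462 × 2.3219 = 150.154 ms
Then RT(32) = 150.154 + 49.462 × log₂ 32 = 150.154 + 49.462 × 5 ≈ 397.462 ms.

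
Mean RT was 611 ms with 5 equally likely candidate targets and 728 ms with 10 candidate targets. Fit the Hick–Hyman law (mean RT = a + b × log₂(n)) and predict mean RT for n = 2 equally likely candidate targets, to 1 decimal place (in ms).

Fit slope and intercept:
  b = (728 − 611) / (log₂ 10 − log₂ 5) = 117 / (3.3219 − 2.3219) = 117.000 ms/bit
  a = 611 − 117.000 × 2.3219 = 339.334 ms
Then RT(2) = 339.334 + 117.000 × log₂ 2 = 339.334 + 117.000 × 1 ≈ 456.334 ms.

456.3 ms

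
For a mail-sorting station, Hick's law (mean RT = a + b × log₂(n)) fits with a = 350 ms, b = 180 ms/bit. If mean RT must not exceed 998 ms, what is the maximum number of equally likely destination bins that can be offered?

12

180·log₂ n ≤ 998 − 350 = 648, giving log₂ n ≤ 3.6000 and n ≤ 12.126. The largest whole number is 12.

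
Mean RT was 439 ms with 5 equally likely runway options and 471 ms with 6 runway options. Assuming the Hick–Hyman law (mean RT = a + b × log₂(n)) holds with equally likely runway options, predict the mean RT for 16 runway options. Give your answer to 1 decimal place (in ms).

RT is linear in log₂ n, so two points fix the line:
  b = (471 − 439) / (log₂ 6 − log₂ 5) = 32 / (2.5850 − 2.3219) = 121.657 ms/bit
  a = 439 − 121.657 × 2.3219 = 156.521 ms
Then RT(16) = 156.521 + 121.657 × log₂ 16 = 156.521 + 121.657 × 4 ≈ 643.149 ms.

643.1 ms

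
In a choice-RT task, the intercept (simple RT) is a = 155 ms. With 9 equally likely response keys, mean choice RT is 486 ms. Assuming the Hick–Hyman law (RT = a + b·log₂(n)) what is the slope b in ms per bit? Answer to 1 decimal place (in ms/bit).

104.4 ms/bit

b = (486 − 155) / log₂(9) = 331 / 3.1699 = 104.419 ms/bit.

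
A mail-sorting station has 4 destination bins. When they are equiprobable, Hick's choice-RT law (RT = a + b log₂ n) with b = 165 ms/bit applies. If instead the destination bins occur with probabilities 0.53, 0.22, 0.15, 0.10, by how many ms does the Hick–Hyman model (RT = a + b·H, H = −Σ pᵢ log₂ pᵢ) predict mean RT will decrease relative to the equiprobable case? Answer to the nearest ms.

Equiprobable entropy H₀ = log₂ 4 = 2.0000 bits.
Skewed entropy H = −Σ pᵢ log₂ pᵢ = 1.7088 bits.
ΔRT = b·(H₀ − H) = 165 × 0.2912 = 48.06 ms.

48 ms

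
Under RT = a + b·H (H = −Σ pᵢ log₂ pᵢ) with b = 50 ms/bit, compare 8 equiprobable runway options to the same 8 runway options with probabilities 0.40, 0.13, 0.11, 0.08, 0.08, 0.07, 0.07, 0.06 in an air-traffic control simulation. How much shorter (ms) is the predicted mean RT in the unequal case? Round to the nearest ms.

Equiprobable entropy H₀ = log₂ 8 = 3.0000 bits.
Skewed entropy H = −Σ pᵢ log₂ pᵢ = 2.6254 bits.
ΔRT = b·(H₀ − H) = 50 × 0.3746 = 18.73 ms.

19 ms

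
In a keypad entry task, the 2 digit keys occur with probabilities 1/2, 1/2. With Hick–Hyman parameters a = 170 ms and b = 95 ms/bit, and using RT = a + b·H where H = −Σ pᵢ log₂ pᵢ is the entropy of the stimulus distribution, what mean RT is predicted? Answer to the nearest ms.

265 ms

H = −Σ pᵢ log₂ pᵢ = 0.5·1 + 0.5·1 = 1.000 bits.
RT = 170 + 95 × 1.000 = 265.00 ms.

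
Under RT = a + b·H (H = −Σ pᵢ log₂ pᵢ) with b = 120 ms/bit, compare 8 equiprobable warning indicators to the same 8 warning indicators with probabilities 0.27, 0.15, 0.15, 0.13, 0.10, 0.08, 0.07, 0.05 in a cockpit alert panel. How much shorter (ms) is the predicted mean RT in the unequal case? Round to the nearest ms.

The RT saving is b·ΔH. Equiprobable H₀ = log₂(8) = 3.0000 bits; with the given probabilities H = 2.8221 bits.
b·(H₀ − H) = 120 × (3.0000 − 2.8221) = 21.35 ms.

21 ms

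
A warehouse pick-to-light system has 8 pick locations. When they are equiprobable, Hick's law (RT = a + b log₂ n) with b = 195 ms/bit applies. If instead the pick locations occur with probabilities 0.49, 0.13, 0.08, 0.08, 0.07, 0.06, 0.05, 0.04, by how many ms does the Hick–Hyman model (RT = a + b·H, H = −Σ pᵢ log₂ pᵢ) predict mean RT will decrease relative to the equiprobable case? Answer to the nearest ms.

The RT saving is b·ΔH. Equiprobable H₀ = log₂(8) = 3.0000 bits; with the given probabilities H = 2.3839 bits.
b·(H₀ − H) = 195 × (3.0000 − 2.3839) = 120.14 ms.

120 ms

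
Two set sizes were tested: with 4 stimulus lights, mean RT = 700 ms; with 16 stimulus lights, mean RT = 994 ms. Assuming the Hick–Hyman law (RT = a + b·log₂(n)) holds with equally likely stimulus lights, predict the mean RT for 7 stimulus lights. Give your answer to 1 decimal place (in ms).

818.7 ms

With log₂ n on the abscissa the relation is linear; from the two conditions:
  b = (994 − 700) / (log₂ 16 − log₂ 4) = 294 / (4 − 2) = 147.000 ms/bit
  a = 700 − 147.000 × 2 = 406.000 ms
Then RT(7) = 406.000 + 147.000 × log₂ 7 = 406.000 + 147.000 × 2.8074 ≈ 818.681 ms.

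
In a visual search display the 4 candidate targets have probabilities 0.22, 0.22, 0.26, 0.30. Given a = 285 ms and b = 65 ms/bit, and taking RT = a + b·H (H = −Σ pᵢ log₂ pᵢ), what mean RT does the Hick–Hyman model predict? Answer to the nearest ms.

H = 0.22·log₂(1/0.22) + 0.22·log₂(1/0.22) + 0.26·log₂(1/0.26) + 0.30·log₂(1/0.30) = 1.9875 bits.
RT = 285 + 65 × 1.9875 = 414.19 ms.

414 ms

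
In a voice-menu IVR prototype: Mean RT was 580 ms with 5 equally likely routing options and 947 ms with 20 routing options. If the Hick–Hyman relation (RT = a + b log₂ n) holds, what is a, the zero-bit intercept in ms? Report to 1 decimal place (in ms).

153.9 ms

b = (RT₂ − RT₁)/(log₂ n₂ − log₂ n₁) = (947 − 580)/(4.3219 − 2.3219) = 183.500 ms/bit.
Intercept: a = 580 − 183.500·log₂(5) = 153.926 ms.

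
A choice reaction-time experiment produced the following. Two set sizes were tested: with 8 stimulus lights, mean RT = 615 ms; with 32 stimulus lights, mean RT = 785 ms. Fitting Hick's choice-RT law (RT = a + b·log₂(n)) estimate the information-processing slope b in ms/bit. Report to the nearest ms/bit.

85 ms/bit

Slope: b = (785 − 615) / (log₂ 32 − log₂ 8) = 170/2.0000 = 85 ms/bit.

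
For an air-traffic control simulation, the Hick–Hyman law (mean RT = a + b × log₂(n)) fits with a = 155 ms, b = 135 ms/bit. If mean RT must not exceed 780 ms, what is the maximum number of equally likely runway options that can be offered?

24

Set 155 + 135·log₂ n ≤ 780 → log₂ n ≤ (780 − 155)/135 = 4.6296.
So n ≤ 2^4.6296 = 24.755; the largest integer n is 24.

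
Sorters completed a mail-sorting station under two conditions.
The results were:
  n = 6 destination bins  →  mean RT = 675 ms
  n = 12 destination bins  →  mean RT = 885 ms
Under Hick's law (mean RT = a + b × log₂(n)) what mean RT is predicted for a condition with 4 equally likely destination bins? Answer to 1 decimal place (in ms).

Fit slope and intercept:
  b = (885 − 675) / (log₂ 12 − log₂ 6) = 210 / (3.5850 − 2.5850) = 210.000 ms/bit
  a = 675 − 210.000 × 2.5850 = 132.158 ms
Then RT(4) = 132.158 + 210.000 × log₂ 4 = 132.158 + 210.000 × 2 ≈ 552.158 ms.

552.2 ms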